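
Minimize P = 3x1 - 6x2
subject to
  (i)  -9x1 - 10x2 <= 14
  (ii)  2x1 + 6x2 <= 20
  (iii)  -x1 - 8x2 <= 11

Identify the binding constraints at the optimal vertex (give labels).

Feasible corners and P = 3x1 - 6x2:
  (-142/17, 104/17) → P = -1050/17
  (-1/31, -85/62) → P = 252/31
  (113/5, -21/5) → P = 93

The minimum is at (-142/17, 104/17). Substituting into each constraint, equality holds for (i) and (ii); the remaining constraints have slack.

(i) and (ii)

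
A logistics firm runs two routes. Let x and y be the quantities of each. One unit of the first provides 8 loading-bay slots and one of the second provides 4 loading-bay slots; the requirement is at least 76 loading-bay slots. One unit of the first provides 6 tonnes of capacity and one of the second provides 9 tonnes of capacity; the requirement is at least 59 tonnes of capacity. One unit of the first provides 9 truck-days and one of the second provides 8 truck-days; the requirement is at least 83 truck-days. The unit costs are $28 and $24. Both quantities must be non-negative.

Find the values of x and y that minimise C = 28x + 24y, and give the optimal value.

x = 28/3, y = 1/3, minimum C = 808/3

The feasible region is unbounded (it extends along (0, 1), (1, 0)), but C strictly increases along every unbounded feasible direction, so there is no improving ray and the minimum is attained at a vertex.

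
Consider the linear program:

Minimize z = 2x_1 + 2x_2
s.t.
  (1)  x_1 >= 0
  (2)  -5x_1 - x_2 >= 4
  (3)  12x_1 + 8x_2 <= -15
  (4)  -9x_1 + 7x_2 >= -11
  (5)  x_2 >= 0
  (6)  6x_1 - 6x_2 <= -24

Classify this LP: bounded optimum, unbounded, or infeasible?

The boundaries 12x_1 + 8x_2 = -15 and 6x_1 - 6x_2 = -24 meet at (-47/20, 33/20), but that point violates x_1 ≥ 0. Every candidate vertex is excluded by some other constraint, so the feasible region is empty.

infeasible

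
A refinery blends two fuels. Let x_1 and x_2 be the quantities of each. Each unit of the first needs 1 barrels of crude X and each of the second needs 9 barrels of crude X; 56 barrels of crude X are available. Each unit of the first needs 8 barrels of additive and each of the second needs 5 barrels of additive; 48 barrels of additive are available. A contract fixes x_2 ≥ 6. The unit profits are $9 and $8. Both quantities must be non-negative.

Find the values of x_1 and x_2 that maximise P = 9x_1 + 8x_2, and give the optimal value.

Extreme points and P = 9x_1 + 8x_2:
  (0, 56/9) → P = 448/9
  (0, 6) → P = 48
  (2, 6) → P = 66

At the optimal vertex, x_1 + 9x_2 = 56 and x_2 = 6.
Solving simultaneously gives x_1 = 2, x_2 = 6.

x_1 = 2, x_2 = 6, maximum P = 66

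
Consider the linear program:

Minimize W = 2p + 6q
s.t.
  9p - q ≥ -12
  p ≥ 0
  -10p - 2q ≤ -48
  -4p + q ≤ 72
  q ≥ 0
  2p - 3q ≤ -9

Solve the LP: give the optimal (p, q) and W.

Vertices and W = 2p + 6q:
  (6/7, 138/7) → W = 120
  (12, 120) → W = 744
  (63/17, 93/17) → W = 684/17
The feasible region is unbounded (it extends along (3, 2), (1, 4)), but W strictly increases along every unbounded feasible direction, so there is no improving ray and the minimum is attained at a vertex.

At the optimal vertex, -10p - 2q = -48 and 2p - 3q = -9.
Solving simultaneously gives p = 63/17, q = 93/17.

p = 63/17, q = 93/17, minimum W = 684/17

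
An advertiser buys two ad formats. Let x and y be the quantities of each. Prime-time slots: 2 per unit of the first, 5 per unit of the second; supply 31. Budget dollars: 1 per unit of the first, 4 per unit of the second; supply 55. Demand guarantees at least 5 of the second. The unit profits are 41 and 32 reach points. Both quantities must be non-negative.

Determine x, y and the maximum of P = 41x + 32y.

x = 3, y = 5, maximum P = 283

Corner points and P = 41x + 32y:
  (0, 31/5) → P = 992/5
  (0, 5) → P = 160
  (3, 5) → P = 283

At the optimal vertex, 2x + 5y = 31 and y = 5.
Solving simultaneously gives x = 3, y = 5.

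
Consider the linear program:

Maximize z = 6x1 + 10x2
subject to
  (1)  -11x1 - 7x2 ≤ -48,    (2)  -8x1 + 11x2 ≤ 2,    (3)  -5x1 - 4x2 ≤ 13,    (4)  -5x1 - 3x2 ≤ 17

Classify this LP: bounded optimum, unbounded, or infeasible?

unbounded

From the feasible point (514/177, 406/177), moving in the direction (11, 8) keeps every constraint satisfied while z increases without bound.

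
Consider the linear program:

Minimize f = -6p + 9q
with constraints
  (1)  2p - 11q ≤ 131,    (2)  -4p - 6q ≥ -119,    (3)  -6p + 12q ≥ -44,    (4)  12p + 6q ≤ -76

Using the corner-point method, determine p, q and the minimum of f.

Extreme points and f = -6p + 9q:
  (-544/21, -349/21) → f = 41/7
  (-195/8, 433/12) → f = 471
  (-18/5, -82/15) → f = -138/5
The feasible region is unbounded (it extends along (-11, -2), (-3, 2)), but f strictly increases along every unbounded feasible direction, so there is no improving ray and the minimum is attained at a vertex.

The optimum lies where -6p + 12q = -44 and 12p + 6q = -76.
Solving simultaneously gives p = -18/5, q = -82/15.

p = -18/5, q = -82/15, minimum f = -138/5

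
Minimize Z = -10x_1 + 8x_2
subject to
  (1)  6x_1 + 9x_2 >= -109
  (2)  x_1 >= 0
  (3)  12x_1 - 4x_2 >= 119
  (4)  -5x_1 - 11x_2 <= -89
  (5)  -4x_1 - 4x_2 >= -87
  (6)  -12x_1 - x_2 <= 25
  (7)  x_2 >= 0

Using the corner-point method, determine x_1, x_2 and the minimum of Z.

x_1 = 87/4, x_2 = 0, minimum Z = -435/2

Vertices and Z = -10x_1 + 8x_2:
  (1665/152, 473/152) → Z = -6433/76
  (103/8, 71/8) → Z = -231/4
  (89/5, 0) → Z = -178
  (87/4, 0) → Z = -435/2

The binding constraints are -4x_1 - 4x_2 = -87 and x_2 = 0.
Solving simultaneously gives x_1 = 87/4, x_2 = 0.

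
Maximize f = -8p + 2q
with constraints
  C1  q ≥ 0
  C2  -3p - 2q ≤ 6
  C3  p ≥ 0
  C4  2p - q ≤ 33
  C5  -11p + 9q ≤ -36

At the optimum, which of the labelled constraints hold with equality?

Feasible corners and f = -8p + 2q:
  (33/2, 0) → f = -132
  (36/11, 0) → f = -288/11
  (261/7, 291/7) → f = -1506/7

The maximum is at (36/11, 0). Substituting into each constraint, equality holds for C1 and C5; the remaining constraints have slack.

C1 and C5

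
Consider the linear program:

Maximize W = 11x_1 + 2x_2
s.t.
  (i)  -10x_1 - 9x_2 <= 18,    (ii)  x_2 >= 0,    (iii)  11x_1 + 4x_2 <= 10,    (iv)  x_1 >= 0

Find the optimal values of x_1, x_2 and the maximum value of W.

x_1 = 10/11, x_2 = 0, maximum W = 10

Corner points and W = 11x_1 + 2x_2:
  (10/11, 0) → W = 10
  (0, 0) → W = 0
  (0, 5/2) → W = 5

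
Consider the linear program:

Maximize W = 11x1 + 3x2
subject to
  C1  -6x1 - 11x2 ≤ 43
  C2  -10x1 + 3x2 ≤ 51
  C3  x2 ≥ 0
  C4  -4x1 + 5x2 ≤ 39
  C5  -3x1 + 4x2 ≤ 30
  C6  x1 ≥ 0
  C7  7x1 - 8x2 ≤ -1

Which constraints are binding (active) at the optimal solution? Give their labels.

C5 and C7

Vertices and W = 11x1 + 3x2:
  (0, 15/2) → W = 45/2
  (59, 207/4) → W = 3217/4
  (0, 1/8) → W = 3/8

The maximum is at (59, 207/4). Substituting into each constraint, equality holds for C5 and C7; the remaining constraints have slack.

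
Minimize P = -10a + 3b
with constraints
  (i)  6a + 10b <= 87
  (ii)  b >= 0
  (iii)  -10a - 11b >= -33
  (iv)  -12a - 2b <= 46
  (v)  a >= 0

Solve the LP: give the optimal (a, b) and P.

a = 33/10, b = 0, minimum P = -33

Feasible corners and P = -10a + 3b:
  (33/10, 0) → P = -33
  (0, 0) → P = 0
  (0, 3) → P = 9

At the optimal vertex, b = 0 and -10a - 11b = -33.
Solving simultaneously gives a = 33/10, b = 0.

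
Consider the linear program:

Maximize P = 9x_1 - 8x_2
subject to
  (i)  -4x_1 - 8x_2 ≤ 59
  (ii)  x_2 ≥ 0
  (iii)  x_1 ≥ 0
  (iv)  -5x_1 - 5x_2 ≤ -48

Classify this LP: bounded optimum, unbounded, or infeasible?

unbounded

From the feasible point (48/5, 0), moving in the direction (1, 0) keeps every constraint satisfied while P increases without bound.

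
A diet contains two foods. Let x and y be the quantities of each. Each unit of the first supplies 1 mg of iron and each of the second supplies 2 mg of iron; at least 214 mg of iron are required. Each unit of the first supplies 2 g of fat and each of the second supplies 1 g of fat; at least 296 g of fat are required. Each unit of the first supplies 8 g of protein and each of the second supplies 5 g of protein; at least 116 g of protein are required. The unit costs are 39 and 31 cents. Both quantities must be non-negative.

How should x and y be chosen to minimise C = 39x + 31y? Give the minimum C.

Extreme points and C = 39x + 31y:
  (0, 296) → C = 9176
  (214, 0) → C = 8346
  (126, 44) → C = 6278
The feasible region is unbounded (it extends along (0, 1), (1, 0)), but C strictly increases along every unbounded feasible direction, so there is no improving ray and the minimum is attained at a vertex.

The binding constraints are x + 2y = 214 and 2x + y = 296.
Solving simultaneously gives x = 126, y = 44.

x = 126, y = 44, minimum C = 6278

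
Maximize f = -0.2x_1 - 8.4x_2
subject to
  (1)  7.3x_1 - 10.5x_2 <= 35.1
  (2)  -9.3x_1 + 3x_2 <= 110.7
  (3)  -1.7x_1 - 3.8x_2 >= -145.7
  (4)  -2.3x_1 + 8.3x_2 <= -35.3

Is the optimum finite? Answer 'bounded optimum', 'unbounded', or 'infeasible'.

Extreme points and f = -0.2x_1 - 8.4x_2:
  (-8451/505, -37818/2525) → f = 1630611/12625
  (-1983/911, -4424/911) → f = 187791/4555
  (-34157/2343, -19430/2343) → f = 850217/11715
The feasible region has finitely many vertices and no improving ray; the maximum is 1630611/12625 at (-8451/505, -37818/2525).

bounded optimum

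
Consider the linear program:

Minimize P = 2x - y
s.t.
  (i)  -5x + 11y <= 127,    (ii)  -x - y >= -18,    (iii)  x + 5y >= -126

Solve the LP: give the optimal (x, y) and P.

x = -2021/36, y = -503/36, minimum P = -3539/36

The optimum lies where -5x + 11y = 127 and x + 5y = -126.
Solving simultaneously gives x = -2021/36, y = -503/36.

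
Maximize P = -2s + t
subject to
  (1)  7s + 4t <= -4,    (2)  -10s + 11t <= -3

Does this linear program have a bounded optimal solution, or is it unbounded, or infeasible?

From the feasible point (-32/117, -61/117), moving in the direction (-11, -10) keeps every constraint satisfied while P increases without bound.

unbounded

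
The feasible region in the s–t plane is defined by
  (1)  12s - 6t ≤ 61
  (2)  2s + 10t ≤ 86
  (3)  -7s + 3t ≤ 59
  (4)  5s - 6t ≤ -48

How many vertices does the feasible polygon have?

Intersecting each pair of boundary lines and keeping only the points that satisfy every inequality leaves:
  (-83/19, 180/19)
  (18/31, 263/31)
  (-70/9, 41/27)

3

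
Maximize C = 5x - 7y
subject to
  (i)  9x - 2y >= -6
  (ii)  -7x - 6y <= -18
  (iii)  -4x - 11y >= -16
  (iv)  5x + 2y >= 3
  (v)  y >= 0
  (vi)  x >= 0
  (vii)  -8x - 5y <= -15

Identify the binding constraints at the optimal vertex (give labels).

Extreme points and C = 5x - 7y:
  (102/53, 40/53) → C = 230/53
  (18/7, 0) → C = 90/7
  (4, 0) → C = 20

The maximum is at (4, 0). Substituting into each constraint, equality holds for (iii) and (v); the remaining constraints have slack.

(iii) and (v)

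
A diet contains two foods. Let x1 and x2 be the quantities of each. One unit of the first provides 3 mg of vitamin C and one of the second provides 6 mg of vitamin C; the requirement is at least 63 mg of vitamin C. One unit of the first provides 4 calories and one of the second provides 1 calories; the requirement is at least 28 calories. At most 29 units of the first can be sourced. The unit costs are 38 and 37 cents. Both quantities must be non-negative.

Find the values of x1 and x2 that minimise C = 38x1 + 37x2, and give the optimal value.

The feasible region is unbounded (it extends along (0, 1)), but C strictly increases along every unbounded feasible direction, so there is no improving ray and the minimum is attained at a vertex.

x1 = 5, x2 = 8, minimum C = 486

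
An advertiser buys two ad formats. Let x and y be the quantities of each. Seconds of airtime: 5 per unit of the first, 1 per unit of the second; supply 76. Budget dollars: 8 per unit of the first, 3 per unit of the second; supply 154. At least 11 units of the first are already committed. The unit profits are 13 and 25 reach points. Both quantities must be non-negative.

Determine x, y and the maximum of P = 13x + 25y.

x = 11, y = 21, maximum P = 668

Corner points and P = 13x + 25y:
  (76/5, 0) → P = 988/5
  (11, 0) → P = 143
  (11, 21) → P = 668

The binding constraints are 5x + y = 76 and x = 11.
Solving simultaneously gives x = 11, y = 21.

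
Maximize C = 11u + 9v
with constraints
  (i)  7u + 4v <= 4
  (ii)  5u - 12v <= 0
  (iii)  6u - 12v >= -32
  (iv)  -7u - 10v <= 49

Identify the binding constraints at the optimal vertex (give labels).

Extreme points and C = 11u + 9v:
  (6/13, 5/26) → C = 177/26
  (-20/27, 62/27) → C = 338/27
  (-294/67, -245/134) → C = -8673/134
  (-227/36, -35/72) → C = -5309/72

The maximum is at (-20/27, 62/27). Substituting into each constraint, equality holds for (i) and (iii); the remaining constraints have slack.

(i) and (iii)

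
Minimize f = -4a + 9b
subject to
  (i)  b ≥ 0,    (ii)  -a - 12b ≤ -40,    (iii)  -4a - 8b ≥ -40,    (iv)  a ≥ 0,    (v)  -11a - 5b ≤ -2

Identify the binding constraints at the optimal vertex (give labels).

Feasible corners and f = -4a + 9b:
  (4, 3) → f = 11
  (0, 10/3) → f = 30
  (0, 5) → f = 45

The minimum is at (4, 3). Substituting into each constraint, equality holds for (ii) and (iii); the remaining constraints have slack.

(ii) and (iii)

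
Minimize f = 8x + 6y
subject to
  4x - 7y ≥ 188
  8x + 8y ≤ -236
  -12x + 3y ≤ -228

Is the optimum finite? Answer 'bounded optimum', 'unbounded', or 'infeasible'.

From the feasible point (93/10, -194/5), moving in the direction (-3, -12) keeps every constraint satisfied while f decreases without bound.

unbounded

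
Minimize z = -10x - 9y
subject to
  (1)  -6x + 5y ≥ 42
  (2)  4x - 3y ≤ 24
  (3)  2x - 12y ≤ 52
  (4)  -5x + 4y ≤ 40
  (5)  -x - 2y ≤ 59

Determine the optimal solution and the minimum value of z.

x = 216, y = 280, minimum z = -4680

The binding constraints are 4x - 3y = 24 and -5x + 4y = 40.
Solving simultaneously gives x = 216, y = 280.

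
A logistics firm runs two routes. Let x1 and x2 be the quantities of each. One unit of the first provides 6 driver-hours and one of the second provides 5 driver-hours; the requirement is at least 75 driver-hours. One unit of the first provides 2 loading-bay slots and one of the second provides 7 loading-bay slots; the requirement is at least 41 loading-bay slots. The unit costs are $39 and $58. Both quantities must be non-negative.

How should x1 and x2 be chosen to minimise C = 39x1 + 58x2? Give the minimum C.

x1 = 10, x2 = 3, minimum C = 564

The feasible region is unbounded (it extends along (0, 1), (1, 0)), but C strictly increases along every unbounded feasible direction, so there is no improving ray and the minimum is attained at a vertex.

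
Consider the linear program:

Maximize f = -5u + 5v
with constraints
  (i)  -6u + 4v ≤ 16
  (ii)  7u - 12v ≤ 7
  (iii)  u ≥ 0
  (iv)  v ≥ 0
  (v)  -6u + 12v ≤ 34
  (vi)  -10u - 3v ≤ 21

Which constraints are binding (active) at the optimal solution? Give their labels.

(iii) and (v)

Extreme points and f = -5u + 5v:
  (1, 0) → f = -5
  (41, 70/3) → f = -265/3
  (0, 0) → f = 0
  (0, 17/6) → f = 85/6

The maximum is at (0, 17/6). Substituting into each constraint, equality holds for (iii) and (v); the remaining constraints have slack.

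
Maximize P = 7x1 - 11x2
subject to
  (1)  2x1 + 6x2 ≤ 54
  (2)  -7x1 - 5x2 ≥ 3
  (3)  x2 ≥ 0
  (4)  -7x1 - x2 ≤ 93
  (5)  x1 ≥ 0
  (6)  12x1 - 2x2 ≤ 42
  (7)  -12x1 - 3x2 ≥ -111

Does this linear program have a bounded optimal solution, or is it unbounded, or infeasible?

infeasible

The boundaries 2x1 + 6x2 = 54 and -7x1 - 5x2 = 3 meet at (-9, 12), but that point violates x1 ≥ 0. Every candidate vertex is excluded by some other constraint, so the feasible region is empty.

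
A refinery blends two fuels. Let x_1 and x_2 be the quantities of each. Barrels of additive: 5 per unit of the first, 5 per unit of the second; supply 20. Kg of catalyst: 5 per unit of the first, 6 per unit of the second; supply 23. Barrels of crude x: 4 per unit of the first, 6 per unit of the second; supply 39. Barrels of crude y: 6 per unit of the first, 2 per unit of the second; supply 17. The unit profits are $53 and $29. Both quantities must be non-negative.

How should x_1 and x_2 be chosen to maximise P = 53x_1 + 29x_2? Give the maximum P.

x_1 = 9/4, x_2 = 7/4, maximum P = 170

Extreme points and P = 53x_1 + 29x_2:
  (0, 0) → P = 0
  (0, 23/6) → P = 667/6
  (17/6, 0) → P = 901/6
  (1, 3) → P = 140
  (9/4, 7/4) → P = 170

The binding constraints are 5x_1 + 5x_2 = 20 and 6x_1 + 2x_2 = 17.
Solving simultaneously gives x_1 = 9/4, x_2 = 7/4.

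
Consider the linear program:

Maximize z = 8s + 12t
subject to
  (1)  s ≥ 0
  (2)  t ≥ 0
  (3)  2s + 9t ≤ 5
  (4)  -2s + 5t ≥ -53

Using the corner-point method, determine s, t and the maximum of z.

Vertices and z = 8s + 12t:
  (0, 0) → z = 0
  (0, 5/9) → z = 20/3
  (5/2, 0) → z = 20

At the optimal vertex, t = 0 and 2s + 9t = 5.
Solving simultaneously gives s = 5/2, t = 0.

s = 5/2, t = 0, maximum z = 20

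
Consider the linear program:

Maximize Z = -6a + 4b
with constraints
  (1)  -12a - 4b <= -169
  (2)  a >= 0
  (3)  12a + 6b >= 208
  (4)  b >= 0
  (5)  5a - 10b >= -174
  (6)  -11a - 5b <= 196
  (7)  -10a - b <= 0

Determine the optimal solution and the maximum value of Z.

a = 71/10, b = 419/20, maximum Z = 206/5

Corner points and Z = -6a + 4b:
  (91/12, 39/2) → Z = 65/2
  (71/10, 419/20) → Z = 206/5
  (52/3, 0) → Z = -104
The feasible region is unbounded (it extends along (2, 1), (1, 0)), but Z strictly decreases along every unbounded feasible direction, so there is no improving ray and the maximum is attained at a vertex.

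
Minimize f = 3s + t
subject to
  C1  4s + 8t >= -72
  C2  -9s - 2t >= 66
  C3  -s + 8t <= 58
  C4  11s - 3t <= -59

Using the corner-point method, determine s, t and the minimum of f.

Feasible corners and f = 3s + t:
  (-26, 4) → f = -74
  (-172/25, -139/25) → f = -131/5
  (-322/37, 228/37) → f = -738/37
  (-316/49, -195/49) → f = -1143/49

The binding constraints are 4s + 8t = -72 and -s + 8t = 58.
Solving simultaneously gives s = -26, t = 4.

s = -26, t = 4, minimum f = -74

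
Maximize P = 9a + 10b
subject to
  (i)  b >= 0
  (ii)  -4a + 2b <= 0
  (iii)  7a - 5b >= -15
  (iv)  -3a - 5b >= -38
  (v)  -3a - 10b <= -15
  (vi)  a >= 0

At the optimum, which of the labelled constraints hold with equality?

Vertices and P = 9a + 10b:
  (38/3, 0) → P = 114
  (5, 0) → P = 45
  (38/13, 76/13) → P = 1102/13
  (15/23, 30/23) → P = 435/23

The maximum is at (38/3, 0). Substituting into each constraint, equality holds for (i) and (iv); the remaining constraints have slack.

(i) and (iv)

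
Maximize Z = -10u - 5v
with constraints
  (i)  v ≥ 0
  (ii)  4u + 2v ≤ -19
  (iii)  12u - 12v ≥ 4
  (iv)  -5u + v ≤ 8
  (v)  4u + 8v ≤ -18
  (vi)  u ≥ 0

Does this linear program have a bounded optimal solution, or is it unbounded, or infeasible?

The boundaries 4u + 2v = -19 and u = 0 meet at (0, -19/2), but that point violates v ≥ 0. Every candidate vertex is excluded by some other constraint, so the feasible region is empty.

infeasible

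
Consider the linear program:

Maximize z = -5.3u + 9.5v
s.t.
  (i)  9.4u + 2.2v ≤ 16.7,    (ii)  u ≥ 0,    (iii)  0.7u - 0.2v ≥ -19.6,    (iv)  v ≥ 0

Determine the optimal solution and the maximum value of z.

At the optimal vertex, 9.4u + 2.2v = 16.7 and u = 0.
Solving simultaneously gives u = 0, v = 167/22.

u = 0, v = 167/22, maximum z = 3173/44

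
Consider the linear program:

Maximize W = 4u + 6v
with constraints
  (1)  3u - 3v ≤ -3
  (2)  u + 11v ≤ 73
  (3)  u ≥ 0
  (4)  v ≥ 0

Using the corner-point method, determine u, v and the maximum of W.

Extreme points and W = 4u + 6v:
  (31/6, 37/6) → W = 173/3
  (0, 1) → W = 6
  (0, 73/11) → W = 438/11

At the optimal vertex, 3u - 3v = -3 and u + 11v = 73.
Solving simultaneously gives u = 31/6, v = 37/6.

u = 31/6, v = 37/6, maximum W = 173/3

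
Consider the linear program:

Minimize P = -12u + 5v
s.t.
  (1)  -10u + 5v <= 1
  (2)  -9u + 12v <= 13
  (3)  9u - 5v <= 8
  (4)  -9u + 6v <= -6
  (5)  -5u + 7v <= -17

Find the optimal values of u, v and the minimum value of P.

u = -29/38, v = -113/38, minimum P = -217/38

Corner points and P = -12u + 5v:
  (-9, -89/5) → P = 19
  (-12/5, -23/5) → P = 29/5
  (-29/38, -113/38) → P = -217/38
  (-20/11, -41/11) → P = 35/11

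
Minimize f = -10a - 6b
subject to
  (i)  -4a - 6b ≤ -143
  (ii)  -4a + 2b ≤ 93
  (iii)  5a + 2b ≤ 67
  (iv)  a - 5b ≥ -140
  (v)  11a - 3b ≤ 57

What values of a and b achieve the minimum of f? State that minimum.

a = 55/27, b = 767/27, minimum f = -5152/27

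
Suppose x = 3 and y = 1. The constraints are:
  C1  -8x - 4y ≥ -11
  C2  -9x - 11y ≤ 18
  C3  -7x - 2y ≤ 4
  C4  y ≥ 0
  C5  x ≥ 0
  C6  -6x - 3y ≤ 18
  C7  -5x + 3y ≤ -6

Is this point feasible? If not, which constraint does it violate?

Constraint C1: -8x - 4y = -28, which is not ≥ -11. All other constraints are satisfied.

not feasible — violates C1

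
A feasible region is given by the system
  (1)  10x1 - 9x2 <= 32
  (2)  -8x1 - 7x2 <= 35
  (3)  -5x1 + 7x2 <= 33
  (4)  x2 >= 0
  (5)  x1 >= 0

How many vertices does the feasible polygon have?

4

The feasible vertices (each the meet of two boundaries and inside every other half-plane) are:
  (521/25, 98/5)
  (16/5, 0)
  (0, 33/7)
  (0, 0)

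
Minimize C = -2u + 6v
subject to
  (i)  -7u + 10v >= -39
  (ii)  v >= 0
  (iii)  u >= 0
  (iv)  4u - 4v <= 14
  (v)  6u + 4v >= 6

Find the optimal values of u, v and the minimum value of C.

u = 7/2, v = 0, minimum C = -7

Feasible corners and C = -2u + 6v:
  (7/2, 0) → C = -7
  (1, 0) → C = -2
  (0, 3/2) → C = 9
The feasible region is unbounded (it extends along (0, 1), (1, 1)), but C strictly increases along every unbounded feasible direction, so there is no improving ray and the minimum is attained at a vertex.

The binding constraints are v = 0 and 4u - 4v = 14.
Solving simultaneously gives u = 7/2, v = 0.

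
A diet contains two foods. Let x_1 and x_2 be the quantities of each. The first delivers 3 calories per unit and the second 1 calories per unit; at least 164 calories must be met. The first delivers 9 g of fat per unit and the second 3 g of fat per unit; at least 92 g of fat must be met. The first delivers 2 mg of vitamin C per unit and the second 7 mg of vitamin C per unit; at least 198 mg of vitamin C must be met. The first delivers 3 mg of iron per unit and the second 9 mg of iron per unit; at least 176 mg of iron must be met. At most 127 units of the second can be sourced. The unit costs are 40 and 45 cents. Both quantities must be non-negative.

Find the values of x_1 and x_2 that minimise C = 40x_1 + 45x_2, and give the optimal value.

x_1 = 50, x_2 = 14, minimum C = 2630

Extreme points and C = 40x_1 + 45x_2:
  (99, 0) → C = 3960
  (50, 14) → C = 2630
  (37/3, 127) → C = 18625/3
The feasible region is unbounded (it extends along (1, 0)), but C strictly increases along every unbounded feasible direction, so there is no improving ray and the minimum is attained at a vertex.

The binding constraints are 3x_1 + x_2 = 164 and 2x_1 + 7x_2 = 198.
Solving simultaneously gives x_1 = 50, x_2 = 14.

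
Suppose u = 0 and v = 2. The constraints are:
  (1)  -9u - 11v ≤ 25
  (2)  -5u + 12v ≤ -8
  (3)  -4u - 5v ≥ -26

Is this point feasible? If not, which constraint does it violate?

Constraint (2): -5u + 12v = 24, which is not ≤ -8. All other constraints are satisfied.

not feasible — violates (2)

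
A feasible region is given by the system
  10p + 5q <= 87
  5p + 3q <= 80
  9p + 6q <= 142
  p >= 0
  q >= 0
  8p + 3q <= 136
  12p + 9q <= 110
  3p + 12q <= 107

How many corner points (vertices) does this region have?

The feasible vertices (each the meet of two boundaries and inside every other half-plane) are:
  (87/10, 0)
  (233/30, 28/15)
  (0, 0)
  (0, 107/12)
  (119/39, 106/13)

5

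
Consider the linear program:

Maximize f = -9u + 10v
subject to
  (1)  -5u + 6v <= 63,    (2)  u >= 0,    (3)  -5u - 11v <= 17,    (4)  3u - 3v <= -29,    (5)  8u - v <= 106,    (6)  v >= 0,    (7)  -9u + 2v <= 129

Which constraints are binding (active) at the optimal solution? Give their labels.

Corner points and f = -9u + 10v:
  (0, 21/2) → f = 105
  (5, 44/3) → f = 305/3
  (0, 29/3) → f = 290/3

The maximum is at (0, 21/2). Substituting into each constraint, equality holds for (1) and (2); the remaining constraints have slack.

(1) and (2)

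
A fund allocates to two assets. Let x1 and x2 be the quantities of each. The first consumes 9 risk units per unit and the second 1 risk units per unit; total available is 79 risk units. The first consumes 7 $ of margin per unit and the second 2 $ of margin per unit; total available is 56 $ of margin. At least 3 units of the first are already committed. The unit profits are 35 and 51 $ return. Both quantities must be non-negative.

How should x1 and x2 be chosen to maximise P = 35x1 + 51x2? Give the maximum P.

x1 = 3, x2 = 35/2, maximum P = 1995/2

Corner points and P = 35x1 + 51x2:
  (8, 0) → P = 280
  (3, 0) → P = 105
  (3, 35/2) → P = 1995/2

The optimum lies where 7x1 + 2x2 = 56 and x1 = 3.
Solving simultaneously gives x1 = 3, x2 = 35/2.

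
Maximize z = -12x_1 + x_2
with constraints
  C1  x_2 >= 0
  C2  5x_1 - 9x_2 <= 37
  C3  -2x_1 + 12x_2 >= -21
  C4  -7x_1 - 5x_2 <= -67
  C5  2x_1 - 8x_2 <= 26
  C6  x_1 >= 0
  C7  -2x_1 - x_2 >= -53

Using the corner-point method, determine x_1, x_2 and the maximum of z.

Extreme points and z = -12x_1 + x_2:
  (197/22, 19/22) → z = -2345/22
  (514/23, 191/23) → z = -5977/23
  (0, 67/5) → z = 67/5
  (0, 53) → z = 53

At the optimal vertex, x_1 = 0 and -2x_1 - x_2 = -53.
Solving simultaneously gives x_1 = 0, x_2 = 53.

x_1 = 0, x_2 = 53, maximum z = 53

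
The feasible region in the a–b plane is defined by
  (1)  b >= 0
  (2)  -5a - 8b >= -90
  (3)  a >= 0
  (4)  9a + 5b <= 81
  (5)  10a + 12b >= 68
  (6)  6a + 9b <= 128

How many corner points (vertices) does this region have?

5

The feasible vertices (each the meet of two boundaries and inside every other half-plane) are:
  (9, 0)
  (34/5, 0)
  (0, 45/4)
  (198/47, 405/47)
  (0, 17/3)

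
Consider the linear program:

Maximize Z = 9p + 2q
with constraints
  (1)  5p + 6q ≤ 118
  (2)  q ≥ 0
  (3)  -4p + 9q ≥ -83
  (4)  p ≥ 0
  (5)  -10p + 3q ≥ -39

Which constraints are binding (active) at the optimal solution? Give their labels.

(1) and (5)

Vertices and Z = 9p + 2q:
  (0, 59/3) → Z = 118/3
  (196/25, 197/15) → Z = 7262/75
  (0, 0) → Z = 0
  (39/10, 0) → Z = 351/10

The maximum is at (196/25, 197/15). Substituting into each constraint, equality holds for (1) and (5); the remaining constraints have slack.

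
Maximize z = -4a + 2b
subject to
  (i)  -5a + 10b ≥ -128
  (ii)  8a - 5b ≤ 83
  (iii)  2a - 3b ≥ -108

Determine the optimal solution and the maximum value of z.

a = -1464/5, b = -796/5, maximum z = 4264/5

Corner points and z = -4a + 2b:
  (38/11, -609/55) → z = -1978/55
  (-1464/5, -796/5) → z = 4264/5
  (789/14, 515/7) → z = -548/7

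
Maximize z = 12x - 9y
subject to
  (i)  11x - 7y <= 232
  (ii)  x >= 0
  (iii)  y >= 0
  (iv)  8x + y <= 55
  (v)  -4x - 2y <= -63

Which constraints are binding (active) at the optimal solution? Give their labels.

(iv) and (v)

Feasible corners and z = 12x - 9y:
  (0, 55) → z = -495
  (0, 63/2) → z = -567/2
  (47/12, 71/3) → z = -166

The maximum is at (47/12, 71/3). Substituting into each constraint, equality holds for (iv) and (v); the remaining constraints have slack.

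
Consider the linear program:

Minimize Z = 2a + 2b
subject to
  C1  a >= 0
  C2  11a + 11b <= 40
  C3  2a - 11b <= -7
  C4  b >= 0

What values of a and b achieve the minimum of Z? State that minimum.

a = 0, b = 7/11, minimum Z = 14/11

Feasible corners and Z = 2a + 2b:
  (0, 40/11) → Z = 80/11
  (0, 7/11) → Z = 14/11
  (33/13, 157/143) → Z = 80/11

At the optimal vertex, a = 0 and 2a - 11b = -7.
Solving simultaneously gives a = 0, b = 7/11.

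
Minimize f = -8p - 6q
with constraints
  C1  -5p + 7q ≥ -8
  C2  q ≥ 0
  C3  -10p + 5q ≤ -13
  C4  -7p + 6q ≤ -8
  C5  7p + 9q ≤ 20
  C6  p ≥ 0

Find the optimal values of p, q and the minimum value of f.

Extreme points and f = -8p - 6q:
  (8/5, 0) → f = -64/5
  (106/47, 22/47) → f = -980/47
  (13/10, 0) → f = -52/5
  (38/25, 11/25) → f = -74/5
  (64/35, 4/5) → f = -136/7

The optimum lies where -5p + 7q = -8 and 7p + 9q = 20.
Solving simultaneously gives p = 106/47, q = 22/47.

p = 106/47, q = 22/47, minimum f = -980/47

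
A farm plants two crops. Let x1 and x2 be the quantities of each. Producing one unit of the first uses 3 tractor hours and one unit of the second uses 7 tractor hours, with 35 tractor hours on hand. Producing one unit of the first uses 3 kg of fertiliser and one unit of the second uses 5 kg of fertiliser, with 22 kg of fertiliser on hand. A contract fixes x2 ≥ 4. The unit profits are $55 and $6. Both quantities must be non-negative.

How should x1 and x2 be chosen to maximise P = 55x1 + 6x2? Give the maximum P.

x1 = 2/3, x2 = 4, maximum P = 182/3

Corner points and P = 55x1 + 6x2:
  (0, 22/5) → P = 132/5
  (0, 4) → P = 24
  (2/3, 4) → P = 182/3

The binding constraints are 3x1 + 5x2 = 22 and x2 = 4.
Solving simultaneously gives x1 = 2/3, x2 = 4.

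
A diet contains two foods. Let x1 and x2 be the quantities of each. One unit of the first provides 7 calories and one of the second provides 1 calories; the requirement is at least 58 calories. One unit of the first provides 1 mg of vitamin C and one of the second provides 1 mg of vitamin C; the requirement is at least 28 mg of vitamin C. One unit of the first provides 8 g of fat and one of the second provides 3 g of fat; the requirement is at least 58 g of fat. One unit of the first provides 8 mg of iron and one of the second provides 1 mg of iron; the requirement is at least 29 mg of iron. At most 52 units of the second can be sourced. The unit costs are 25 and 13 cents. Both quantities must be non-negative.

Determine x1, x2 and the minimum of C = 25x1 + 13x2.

Feasible corners and C = 25x1 + 13x2:
  (28, 0) → C = 700
  (5, 23) → C = 424
  (6/7, 52) → C = 4882/7
The feasible region is unbounded (it extends along (1, 0)), but C strictly increases along every unbounded feasible direction, so there is no improving ray and the minimum is attained at a vertex.

At the optimal vertex, 7x1 + x2 = 58 and x1 + x2 = 28.
Solving simultaneously gives x1 = 5, x2 = 23.

x1 = 5, x2 = 23, minimum C = 424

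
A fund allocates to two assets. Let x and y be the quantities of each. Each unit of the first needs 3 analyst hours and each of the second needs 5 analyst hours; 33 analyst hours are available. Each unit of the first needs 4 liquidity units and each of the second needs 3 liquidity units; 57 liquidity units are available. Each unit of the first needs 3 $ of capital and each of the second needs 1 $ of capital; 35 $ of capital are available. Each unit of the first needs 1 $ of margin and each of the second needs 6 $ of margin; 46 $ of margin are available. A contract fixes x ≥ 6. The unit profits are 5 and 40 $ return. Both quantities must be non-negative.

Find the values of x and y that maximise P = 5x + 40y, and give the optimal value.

At the optimal vertex, 3x + 5y = 33 and x = 6.
Solving simultaneously gives x = 6, y = 3.

x = 6, y = 3, maximum P = 150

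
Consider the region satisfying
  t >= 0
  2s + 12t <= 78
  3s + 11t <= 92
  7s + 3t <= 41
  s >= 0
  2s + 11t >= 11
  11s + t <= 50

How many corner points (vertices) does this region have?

5

Intersecting each pair of boundary lines and keeping only the points that satisfy every inequality leaves:
  (43/13, 232/39)
  (0, 13/2)
  (109/26, 101/26)
  (0, 1)
  (77/17, 3/17)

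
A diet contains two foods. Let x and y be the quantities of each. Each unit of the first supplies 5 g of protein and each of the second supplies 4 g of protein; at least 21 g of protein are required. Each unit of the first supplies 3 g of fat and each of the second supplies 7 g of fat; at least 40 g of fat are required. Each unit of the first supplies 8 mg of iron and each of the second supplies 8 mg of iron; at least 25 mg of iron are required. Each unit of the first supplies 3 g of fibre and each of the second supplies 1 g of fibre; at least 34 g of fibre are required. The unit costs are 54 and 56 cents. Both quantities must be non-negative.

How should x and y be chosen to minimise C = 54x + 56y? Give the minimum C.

Vertices and C = 54x + 56y:
  (0, 34) → C = 1904
  (40/3, 0) → C = 720
  (11, 1) → C = 650
The feasible region is unbounded (it extends along (0, 1), (1, 0)), but C strictly increases along every unbounded feasible direction, so there is no improving ray and the minimum is attained at a vertex.

The optimum lies where 3x + 7y = 40 and 3x + y = 34.
Solving simultaneously gives x = 11, y = 1.

x = 11, y = 1, minimum C = 650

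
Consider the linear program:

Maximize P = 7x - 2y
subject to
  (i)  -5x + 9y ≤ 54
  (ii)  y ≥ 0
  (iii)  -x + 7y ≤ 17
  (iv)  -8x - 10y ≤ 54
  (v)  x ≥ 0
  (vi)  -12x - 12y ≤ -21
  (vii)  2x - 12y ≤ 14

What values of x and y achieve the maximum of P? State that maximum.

Corner points and P = 7x - 2y:
  (7/4, 0) → P = 49/4
  (7, 0) → P = 49
  (0, 17/7) → P = -34/7
  (151, 24) → P = 1009
  (0, 7/4) → P = -7/2

x = 151, y = 24, maximum P = 1009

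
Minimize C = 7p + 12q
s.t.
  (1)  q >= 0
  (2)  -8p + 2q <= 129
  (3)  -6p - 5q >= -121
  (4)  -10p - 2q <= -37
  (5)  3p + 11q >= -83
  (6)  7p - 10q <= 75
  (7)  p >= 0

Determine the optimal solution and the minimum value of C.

Corner points and C = 7p + 12q:
  (37/10, 0) → C = 259/10
  (75/7, 0) → C = 75
  (317/19, 397/95) → C = 15859/95
  (0, 121/5) → C = 1452/5
  (0, 37/2) → C = 222

The binding constraints are q = 0 and -10p - 2q = -37.
Solving simultaneously gives p = 37/10, q = 0.

p = 37/10, q = 0, minimum C = 259/10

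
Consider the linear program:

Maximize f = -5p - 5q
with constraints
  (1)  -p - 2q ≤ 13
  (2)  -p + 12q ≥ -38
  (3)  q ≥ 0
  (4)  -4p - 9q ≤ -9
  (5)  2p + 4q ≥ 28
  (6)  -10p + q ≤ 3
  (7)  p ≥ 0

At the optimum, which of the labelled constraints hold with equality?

Corner points and f = -5p - 5q:
  (38, 0) → f = -190
  (14, 0) → f = -70
  (8/21, 143/21) → f = -755/21
The feasible region is unbounded (it extends along (12, 1), (1, 10)), but f strictly decreases along every unbounded feasible direction, so there is no improving ray and the maximum is attained at a vertex.

The maximum is at (8/21, 143/21). Substituting into each constraint, equality holds for (5) and (6); the remaining constraints have slack.

(5) and (6)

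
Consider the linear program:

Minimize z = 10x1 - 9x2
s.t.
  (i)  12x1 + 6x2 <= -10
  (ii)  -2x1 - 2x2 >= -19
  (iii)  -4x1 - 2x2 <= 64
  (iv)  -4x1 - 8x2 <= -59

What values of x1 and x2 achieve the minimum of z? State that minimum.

x1 = -83/2, x2 = 51, minimum z = -874

Vertices and z = 10x1 - 9x2:
  (-67/6, 62/3) → z = -893/3
  (-217/36, 187/18) → z = -1384/9
  (-83/2, 51) → z = -874
  (-105/4, 41/2) → z = -447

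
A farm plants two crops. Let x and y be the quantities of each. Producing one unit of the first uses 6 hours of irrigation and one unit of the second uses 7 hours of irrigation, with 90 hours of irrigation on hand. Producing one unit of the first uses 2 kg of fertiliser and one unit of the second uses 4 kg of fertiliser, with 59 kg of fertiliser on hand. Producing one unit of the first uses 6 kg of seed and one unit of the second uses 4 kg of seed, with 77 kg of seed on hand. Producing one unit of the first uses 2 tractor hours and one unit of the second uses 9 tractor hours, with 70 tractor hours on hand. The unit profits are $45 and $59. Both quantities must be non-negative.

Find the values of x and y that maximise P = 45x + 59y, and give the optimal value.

At the optimal vertex, 6x + 7y = 90 and 2x + 9y = 70.
Solving simultaneously gives x = 8, y = 6.

x = 8, y = 6, maximum P = 714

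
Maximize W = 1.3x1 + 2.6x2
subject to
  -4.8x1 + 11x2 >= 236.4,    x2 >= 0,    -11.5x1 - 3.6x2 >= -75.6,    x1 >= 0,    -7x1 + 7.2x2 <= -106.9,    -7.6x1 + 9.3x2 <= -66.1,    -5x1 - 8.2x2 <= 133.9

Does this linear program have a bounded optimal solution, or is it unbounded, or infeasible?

The boundaries -4.8x1 + 11x2 = 236.4 and -7.6x1 + 9.3x2 = -66.1 meet at (146281/1948, 26424/487), but that point violates -11.5x1 - 3.6x2 ≥ -75.6. Every candidate vertex is excluded by some other constraint, so the feasible region is empty.

infeasible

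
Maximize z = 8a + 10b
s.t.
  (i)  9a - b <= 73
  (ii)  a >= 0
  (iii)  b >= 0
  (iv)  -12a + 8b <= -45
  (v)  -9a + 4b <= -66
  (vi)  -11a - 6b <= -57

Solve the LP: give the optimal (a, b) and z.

a = 226/27, b = 7/3, maximum z = 2438/27

Extreme points and z = 8a + 10b:
  (73/9, 0) → z = 584/9
  (226/27, 7/3) → z = 2438/27
  (22/3, 0) → z = 176/3

At the optimal vertex, 9a - b = 73 and -9a + 4b = -66.
Solving simultaneously gives a = 226/27, b = 7/3.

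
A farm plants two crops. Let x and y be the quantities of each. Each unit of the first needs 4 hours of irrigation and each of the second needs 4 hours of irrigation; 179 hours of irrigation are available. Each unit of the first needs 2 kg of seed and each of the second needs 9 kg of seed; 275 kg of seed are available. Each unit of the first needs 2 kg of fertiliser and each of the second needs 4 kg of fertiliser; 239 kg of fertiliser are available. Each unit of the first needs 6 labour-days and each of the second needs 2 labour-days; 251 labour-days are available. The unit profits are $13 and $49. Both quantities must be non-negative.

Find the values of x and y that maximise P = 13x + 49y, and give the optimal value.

x = 73/4, y = 53/2, maximum P = 6143/4

Feasible corners and P = 13x + 49y:
  (0, 0) → P = 0
  (0, 275/9) → P = 13475/9
  (251/6, 0) → P = 3263/6
  (73/4, 53/2) → P = 6143/4
  (323/8, 35/8) → P = 2957/4

The binding constraints are 4x + 4y = 179 and 2x + 9y = 275.
Solving simultaneously gives x = 73/4, y = 53/2.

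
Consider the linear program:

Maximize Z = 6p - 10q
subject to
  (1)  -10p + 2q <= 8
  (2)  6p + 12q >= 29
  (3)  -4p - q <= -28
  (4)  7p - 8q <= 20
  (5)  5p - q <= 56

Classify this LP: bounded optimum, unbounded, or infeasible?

Corner points and Z = 6p - 10q:
  (8/3, 52/3) → Z = -472/3
  (244/39, 116/39) → Z = 304/39
  (428/33, 292/33) → Z = -32/3
The feasible region has finitely many vertices and no improving ray; the maximum is 304/39 at (244/39, 116/39).

bounded optimum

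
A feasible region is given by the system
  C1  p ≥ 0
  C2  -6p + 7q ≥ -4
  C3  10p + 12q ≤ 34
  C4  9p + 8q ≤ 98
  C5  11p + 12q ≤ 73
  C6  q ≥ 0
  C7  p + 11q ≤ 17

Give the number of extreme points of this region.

The feasible vertices (each the meet of two boundaries and inside every other half-plane) are:
  (0, 0)
  (0, 17/11)
  (143/71, 82/71)
  (2/3, 0)
  (85/49, 68/49)

5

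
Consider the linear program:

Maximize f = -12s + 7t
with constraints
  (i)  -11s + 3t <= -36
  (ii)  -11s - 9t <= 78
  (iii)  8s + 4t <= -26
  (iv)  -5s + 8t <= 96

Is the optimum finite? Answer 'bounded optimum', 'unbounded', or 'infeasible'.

Extreme points and f = -12s + 7t:
  (15/22, -19/2) → f = -1643/22
  (33/34, -287/34) → f = -2405/34
  (39/14, -169/14) → f = -1651/14
The feasible region has finitely many vertices and no improving ray; the maximum is -2405/34 at (33/34, -287/34).

bounded optimum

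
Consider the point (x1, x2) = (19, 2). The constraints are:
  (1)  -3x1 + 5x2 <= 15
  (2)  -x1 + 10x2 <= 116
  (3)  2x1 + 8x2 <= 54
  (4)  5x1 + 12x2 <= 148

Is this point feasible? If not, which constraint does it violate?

feasible

(1): -47 ≤ 15 ✓
(2): 1 ≤ 116 ✓
(3): 54 ≤ 54 ✓
(4): 119 ≤ 148 ✓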